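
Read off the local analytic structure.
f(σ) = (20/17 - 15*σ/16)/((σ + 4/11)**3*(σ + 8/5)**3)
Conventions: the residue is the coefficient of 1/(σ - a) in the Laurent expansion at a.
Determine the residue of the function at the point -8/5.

At the order-3 pole -8/5 set g(σ) = (σ - (-8/5))^3*f(σ) = (20/17 - 15*σ/16)/(σ + 4/11)**3.
Order-3 pole: residue = g''(a)/2; g''(-8/5) = -430582659375/49433741312, so the residue is -430582659375/98867482624.

The residue is -430582659375/98867482624.


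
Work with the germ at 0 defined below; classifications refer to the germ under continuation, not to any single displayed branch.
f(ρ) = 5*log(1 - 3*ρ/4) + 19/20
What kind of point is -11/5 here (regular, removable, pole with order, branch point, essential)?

There is no denominator, hence no pole anywhere.
Branch term log(1 - ρ/(4/3)): argument at -11/5 is 53/20, nonzero, so -11/5 is not its branch point (a point on a principal cut is still regular for the continued germ).
So the germ continues analytically to -11/5.

The point is a regular point.


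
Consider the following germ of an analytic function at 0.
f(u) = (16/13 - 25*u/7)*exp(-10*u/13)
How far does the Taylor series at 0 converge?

The factor exp(-10*u/13) is entire and contributes no finite singular point.
The polynomial part has no poles.
No finite singular points: the Taylor series at 0 converges everywhere.

The radius of convergence is infinite.


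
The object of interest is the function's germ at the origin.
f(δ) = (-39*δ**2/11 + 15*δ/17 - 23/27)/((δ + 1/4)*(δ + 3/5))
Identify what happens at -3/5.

The point is a pole of order 1.

The denominator factor δ + 3/5 vanishes at -3/5 and appears to the power 1; the numerator there equals -335459/126225, nonzero, and no other factor vanishes.
Hence a pole whose order is the multiplicity, 1.


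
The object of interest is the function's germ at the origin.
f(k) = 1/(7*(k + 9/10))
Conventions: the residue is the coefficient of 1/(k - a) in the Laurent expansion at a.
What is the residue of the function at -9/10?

At the order-1 pole -9/10 set g(k) = (k - (-9/10))*f(k) = 1/7.
Simple pole: residue = g(a) at a = -9/10, which is 1/7.

The residue is 1/7.


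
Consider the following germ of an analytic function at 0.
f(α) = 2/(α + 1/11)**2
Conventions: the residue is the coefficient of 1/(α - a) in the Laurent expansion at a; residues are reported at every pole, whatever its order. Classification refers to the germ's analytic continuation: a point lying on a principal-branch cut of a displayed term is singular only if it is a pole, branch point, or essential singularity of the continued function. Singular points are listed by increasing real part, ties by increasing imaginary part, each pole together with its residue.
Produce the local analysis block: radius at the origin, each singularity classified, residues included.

Denominator factor (α + 1/11)^2: pole of order 2 at -1/11, modulus 1/11.
The radius of convergence is the smallest modulus among the singular points: 1/11.
At the order-2 pole -1/11 set g(α) = (α - (-1/11))^2*f(α) = 2.
Order-2 pole: residue = g'(a); g'(-1/11) = 0, so the residue is 0.

Radius of convergence at 0: 1/11.
At -1/11: a pole of order 2; residue 0.


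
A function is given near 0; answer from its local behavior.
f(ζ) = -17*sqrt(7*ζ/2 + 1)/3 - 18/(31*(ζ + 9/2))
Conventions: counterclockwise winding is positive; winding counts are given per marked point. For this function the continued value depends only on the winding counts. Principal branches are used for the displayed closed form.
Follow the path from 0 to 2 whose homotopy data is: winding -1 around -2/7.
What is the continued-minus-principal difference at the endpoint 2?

The rational part is single-valued and drops out of the difference; each branch term changes only by its own monodromy.
(-17/3)*sqrt(1 - ζ/(-2/7)): winding -1 is odd, the square root flips sign, contributing -2*(-17/3)*sqrt(1 - (2)/(-2/7)) = -2*(-17/3)*sqrt(8) = (68/3)*sqrt(2).
Summing the contributions at ζ = 2 gives (68/3)*sqrt(2).

Continued minus principal equals (68/3)*sqrt(2).


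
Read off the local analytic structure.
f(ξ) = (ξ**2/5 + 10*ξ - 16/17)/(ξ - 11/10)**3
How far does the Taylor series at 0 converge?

The radius of convergence is 11/10.

Denominator factor (ξ - 11/10)^3: pole of order 3 at 11/10, modulus 11/10.
The radius of convergence is the smallest modulus among the singular points: 11/10.


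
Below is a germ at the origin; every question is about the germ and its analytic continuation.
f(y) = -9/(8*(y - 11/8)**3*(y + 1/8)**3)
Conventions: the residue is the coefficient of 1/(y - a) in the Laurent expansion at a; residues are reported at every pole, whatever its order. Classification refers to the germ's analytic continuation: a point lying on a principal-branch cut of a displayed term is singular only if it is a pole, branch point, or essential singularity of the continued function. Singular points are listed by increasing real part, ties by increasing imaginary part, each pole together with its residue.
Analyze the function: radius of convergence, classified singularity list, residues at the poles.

Radius of convergence at 0: 1/8.
At -1/8: a pole of order 3; residue 8/9.
At 11/8: a pole of order 3; residue -8/9.

Denominator factor (y + 1/8)^3: pole of order 3 at -1/8, modulus 1/8.
Denominator factor (y - 11/8)^3: pole of order 3 at 11/8, modulus 11/8.
The radius of convergence is the smallest modulus among the singular points: 1/8.
At the order-3 pole -1/8 set g(y) = (y - (-1/8))^3*f(y) = -9/(8*(y - 11/8)**3).
Order-3 pole: residue = g''(a)/2; g''(-1/8) = 16/9, so the residue is 8/9.
At the order-3 pole 11/8 set g(y) = (y - (11/8))^3*f(y) = -9/(8*(y + 1/8)**3).
Order-3 pole: residue = g''(a)/2; g''(11/8) = -16/9, so the residue is -8/9.
List the singular points by increasing real part (a conjugate pair: the negative imaginary part first).


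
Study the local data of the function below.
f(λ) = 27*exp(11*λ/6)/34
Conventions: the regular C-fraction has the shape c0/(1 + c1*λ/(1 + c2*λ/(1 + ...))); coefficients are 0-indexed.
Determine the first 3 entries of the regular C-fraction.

The regular C-fraction coefficients are [27/34, -11/6, 11/12].

Taylor coefficients (expand at 0): a_0 = 27/34, a_1 = 99/68, a_2 = 363/272.
c0 = a_0 = 27/34. Peel one level at a time: if S = 1 + c*λ/S' with S'(0) = 1, then c is the λ-coefficient of S and S' = c*λ/(S - 1).
S_1 = c0/f = 1 + (-11/6)*λ + (121/72)*λ^2 + ...; c1 = -11/6.
S_2 = c1*λ/(S_1 - 1) = 1 + (11/12)*λ + ...; c2 = 11/12.


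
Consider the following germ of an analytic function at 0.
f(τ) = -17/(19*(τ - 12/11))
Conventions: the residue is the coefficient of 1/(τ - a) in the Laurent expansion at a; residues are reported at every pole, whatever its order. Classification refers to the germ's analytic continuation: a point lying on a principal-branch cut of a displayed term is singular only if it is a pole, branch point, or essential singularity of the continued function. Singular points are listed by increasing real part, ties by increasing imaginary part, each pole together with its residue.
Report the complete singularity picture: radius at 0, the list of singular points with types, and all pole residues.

Radius of convergence at 0: 12/11.
At 12/11: a pole of order 1; residue -17/19.

Denominator factor (τ - 12/11): pole of order 1 at 12/11, modulus 12/11.
The radius of convergence is the smallest modulus among the singular points: 12/11.
At the order-1 pole 12/11 set g(τ) = (τ - (12/11))*f(τ) = -17/19.
Simple pole: residue = g(a) at a = 12/11, which is -17/19.


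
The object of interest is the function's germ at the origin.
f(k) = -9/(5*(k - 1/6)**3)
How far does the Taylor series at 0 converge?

Denominator factor (k - 1/6)^3: pole of order 3 at 1/6, modulus 1/6.
The radius of convergence is the smallest modulus among the singular points: 1/6.

The radius of convergence is 1/6.


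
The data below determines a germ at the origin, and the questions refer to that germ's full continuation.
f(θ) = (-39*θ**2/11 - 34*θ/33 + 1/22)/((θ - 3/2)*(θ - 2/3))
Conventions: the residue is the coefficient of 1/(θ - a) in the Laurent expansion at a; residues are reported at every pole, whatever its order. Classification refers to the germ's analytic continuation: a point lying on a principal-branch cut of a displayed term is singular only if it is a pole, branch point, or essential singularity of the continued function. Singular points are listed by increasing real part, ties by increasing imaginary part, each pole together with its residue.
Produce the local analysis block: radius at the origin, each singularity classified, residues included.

Denominator factor (θ - 2/3): pole of order 1 at 2/3, modulus 2/3.
Denominator factor (θ - 3/2): pole of order 1 at 3/2, modulus 3/2.
The radius of convergence is the smallest modulus among the singular points: 2/3.
At the order-1 pole 2/3 set g(θ) = (θ - (2/3))*f(θ) = (-39*θ**2/11 - 34*θ/33 + 1/22)/(θ - 3/2).
Simple pole: residue = g(a) at a = 2/3, which is 439/165.
At the order-1 pole 3/2 set g(θ) = (θ - (3/2))*f(θ) = (-39*θ**2/11 - 34*θ/33 + 1/22)/(θ - 2/3).
Simple pole: residue = g(a) at a = 3/2, which is -1251/110.
List the singular points by increasing real part (a conjugate pair: the negative imaginary part first).

Radius of convergence at 0: 2/3.
At 2/3: a pole of order 1; residue 439/165.
At 3/2: a pole of order 1; residue -1251/110.


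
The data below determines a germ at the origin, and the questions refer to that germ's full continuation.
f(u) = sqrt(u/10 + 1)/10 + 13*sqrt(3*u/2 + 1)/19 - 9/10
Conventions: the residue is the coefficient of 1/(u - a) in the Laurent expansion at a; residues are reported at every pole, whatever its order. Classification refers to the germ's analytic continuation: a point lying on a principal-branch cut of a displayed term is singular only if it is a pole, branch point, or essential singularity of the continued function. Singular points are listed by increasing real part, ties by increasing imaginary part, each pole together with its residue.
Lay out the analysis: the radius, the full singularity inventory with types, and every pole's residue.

Radius of convergence at 0: 2/3.
At -10: an algebraic (square-root) branch point.
At -2/3: an algebraic (square-root) branch point.

Branch term (13/19)*sqrt(1 - u/(-2/3)): its argument vanishes at u = -2/3, a square-root branch point, modulus 2/3.
Branch term (1/10)*sqrt(1 - u/(-10)): its argument vanishes at u = -10, a square-root branch point, modulus 10.
The radius of convergence is the smallest modulus among the singular points: 2/3.
List the singular points by increasing real part (a conjugate pair: the negative imaginary part first).


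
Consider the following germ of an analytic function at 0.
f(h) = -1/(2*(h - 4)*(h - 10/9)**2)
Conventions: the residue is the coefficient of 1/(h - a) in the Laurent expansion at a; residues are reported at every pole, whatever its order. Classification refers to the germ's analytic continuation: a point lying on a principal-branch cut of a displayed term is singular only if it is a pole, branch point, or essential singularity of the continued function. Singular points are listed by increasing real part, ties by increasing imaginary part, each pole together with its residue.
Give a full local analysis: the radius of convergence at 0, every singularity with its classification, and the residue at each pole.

Radius of convergence at 0: 10/9.
At 10/9: a pole of order 2; residue 81/1352.
At 4: a pole of order 1; residue -81/1352.

Denominator factor (h - 4): pole of order 1 at 4, modulus 4.
Denominator factor (h - 10/9)^2: pole of order 2 at 10/9, modulus 10/9.
The radius of convergence is the smallest modulus among the singular points: 10/9.
At the order-2 pole 10/9 set g(h) = (h - (10/9))^2*f(h) = -1/(2*(h - 4)).
Order-2 pole: residue = g'(a); g'(10/9) = 81/1352, so the residue is 81/1352.
At the order-1 pole 4 set g(h) = (h - (4))*f(h) = -1/(2*(h - 10/9)**2).
Simple pole: residue = g(a) at a = 4, which is -81/1352.
List the singular points by increasing real part (a conjugate pair: the negative imaginary part first).


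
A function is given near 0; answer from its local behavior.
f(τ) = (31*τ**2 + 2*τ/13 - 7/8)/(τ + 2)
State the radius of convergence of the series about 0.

The radius of convergence is 2.

Denominator factor (τ + 2): pole of order 1 at -2, modulus 2.
The radius of convergence is the smallest modulus among the singular points: 2.


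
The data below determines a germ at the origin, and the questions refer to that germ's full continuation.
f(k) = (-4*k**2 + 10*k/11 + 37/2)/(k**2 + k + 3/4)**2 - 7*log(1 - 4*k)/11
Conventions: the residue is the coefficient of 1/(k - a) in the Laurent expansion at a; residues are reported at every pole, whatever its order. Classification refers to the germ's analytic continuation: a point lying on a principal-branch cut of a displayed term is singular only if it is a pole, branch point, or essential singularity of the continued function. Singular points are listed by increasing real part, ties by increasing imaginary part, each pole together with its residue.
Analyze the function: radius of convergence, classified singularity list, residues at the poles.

Radius of convergence at 0: 1/4.
At (-1/2) - ((1/2)*sqrt(2))*i: a pole of order 2; residue ((331/44)*sqrt(2))*i.
At (-1/2) + ((1/2)*sqrt(2))*i: a pole of order 2; residue -((331/44)*sqrt(2))*i.
At 1/4: a logarithmic branch point.

Denominator factor (k**2 + k + 3/4)^2: discriminant -2, complex-conjugate roots (-1/2) + ((1/2)*sqrt(2))*i and (-1/2) - ((1/2)*sqrt(2))*i; poles of order 2, moduli (1/2)*sqrt(3) and (1/2)*sqrt(3).
Branch term (-7/11)*log(1 - k/(1/4)): its argument vanishes at k = 1/4, a logarithmic branch point, modulus 1/4.
The radius of convergence is the smallest modulus among the singular points: 1/4.
The branch term is analytic at (-1/2) - ((1/2)*sqrt(2))*i and contributes nothing to the residue; only the rational part matters.
The factor k**2 + k + 3/4 splits as (k - a)(k - a') with a = (-1/2) - ((1/2)*sqrt(2))*i, a' = (-1/2) + ((1/2)*sqrt(2))*i. At the order-2 pole a set g(k) = (k - a)^2*(rational part) = [-4*k**2 + 10*k/11 + 37/2] / (k - a')^2.
Order-2 pole: residue = g'(a); g'((-1/2) - ((1/2)*sqrt(2))*i) = ((331/44)*sqrt(2))*i, so the residue is ((331/44)*sqrt(2))*i.
The branch term is analytic at (-1/2) + ((1/2)*sqrt(2))*i and contributes nothing to the residue; only the rational part matters.
The factor k**2 + k + 3/4 splits as (k - a)(k - a') with a = (-1/2) + ((1/2)*sqrt(2))*i, a' = (-1/2) - ((1/2)*sqrt(2))*i. At the order-2 pole a set g(k) = (k - a)^2*(rational part) = [-4*k**2 + 10*k/11 + 37/2] / (k - a')^2.
Order-2 pole: residue = g'(a); g'((-1/2) + ((1/2)*sqrt(2))*i) = -((331/44)*sqrt(2))*i, so the residue is -((331/44)*sqrt(2))*i.
List the singular points by increasing real part (a conjugate pair: the negative imaginary part first).


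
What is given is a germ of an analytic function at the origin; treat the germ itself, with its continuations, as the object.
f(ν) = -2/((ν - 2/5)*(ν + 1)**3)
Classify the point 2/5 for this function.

The point is a pole of order 1.

The denominator factor ν - 2/5 vanishes at 2/5 and appears to the power 1; the numerator there equals -2, nonzero, and no other factor vanishes.
Hence a pole whose order is the multiplicity, 1.


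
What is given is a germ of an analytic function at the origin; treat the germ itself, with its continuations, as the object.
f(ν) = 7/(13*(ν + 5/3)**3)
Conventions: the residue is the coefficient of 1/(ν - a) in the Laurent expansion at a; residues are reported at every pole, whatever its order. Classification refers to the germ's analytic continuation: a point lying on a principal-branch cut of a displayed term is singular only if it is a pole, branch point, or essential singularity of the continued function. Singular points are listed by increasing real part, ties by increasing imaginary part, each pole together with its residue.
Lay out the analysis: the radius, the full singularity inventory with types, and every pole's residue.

Radius of convergence at 0: 5/3.
At -5/3: a pole of order 3; residue 0.

Denominator factor (ν + 5/3)^3: pole of order 3 at -5/3, modulus 5/3.
The radius of convergence is the smallest modulus among the singular points: 5/3.
At the order-3 pole -5/3 set g(ν) = (ν - (-5/3))^3*f(ν) = 7/13.
Order-3 pole: residue = g''(a)/2; g''(-5/3) = 0, so the residue is 0.


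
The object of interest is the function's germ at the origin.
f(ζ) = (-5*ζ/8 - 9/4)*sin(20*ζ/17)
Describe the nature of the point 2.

The point is a regular point.

There is no denominator, hence no pole anywhere.
The factor sin(20*ζ/17) is entire.
So the germ continues analytically to 2.


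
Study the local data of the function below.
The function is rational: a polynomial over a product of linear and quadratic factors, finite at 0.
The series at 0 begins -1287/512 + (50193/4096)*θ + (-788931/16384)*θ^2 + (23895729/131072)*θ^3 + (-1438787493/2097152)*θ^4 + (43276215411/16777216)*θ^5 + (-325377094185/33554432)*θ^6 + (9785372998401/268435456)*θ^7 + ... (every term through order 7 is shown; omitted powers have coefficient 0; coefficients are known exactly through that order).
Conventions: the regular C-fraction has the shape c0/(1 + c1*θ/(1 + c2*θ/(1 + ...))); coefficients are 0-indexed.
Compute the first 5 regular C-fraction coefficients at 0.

Taylor coefficients (read off): a_0 = -1287/512, a_1 = 50193/4096, a_2 = -788931/16384, a_3 = 23895729/131072, a_4 = -1438787493/2097152.
c0 = a_0 = -1287/512. Peel one level at a time: if S = 1 + c*θ/S' with S'(0) = 1, then c is the θ-coefficient of S and S' = c*θ/(S - 1).
S_1 = c0/f = 1 + (39/8)*θ + (295/64)*θ^2 + ...; c1 = 39/8.
S_2 = c1*θ/(S_1 - 1) = 1 + (-295/312)*θ + (27425/48672)*θ^2 + ...; c2 = -295/312.
S_3 = c2*θ/(S_2 - 1) = 1 + (5485/9204)*θ + (89397/1113920)*θ^2 + ...; c3 = 5485/9204.
S_4 = c3*θ/(S_3 - 1) = 1 + (-3486483/25889200)*θ + ...; c4 = -3486483/25889200.

The regular C-fraction coefficients are [-1287/512, 39/8, -295/312, 5485/9204, -3486483/25889200].


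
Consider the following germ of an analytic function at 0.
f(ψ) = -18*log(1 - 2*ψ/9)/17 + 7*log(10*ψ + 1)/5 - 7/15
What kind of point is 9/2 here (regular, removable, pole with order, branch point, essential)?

The term (-18/17)*log(1 - ψ/(9/2)) has argument 1 - 9/2/(9/2) = 0 at 9/2: a logarithmic (infinitely-sheeted) branch point; the remaining terms are analytic or single-valued there.

The point is a logarithmic branch point.


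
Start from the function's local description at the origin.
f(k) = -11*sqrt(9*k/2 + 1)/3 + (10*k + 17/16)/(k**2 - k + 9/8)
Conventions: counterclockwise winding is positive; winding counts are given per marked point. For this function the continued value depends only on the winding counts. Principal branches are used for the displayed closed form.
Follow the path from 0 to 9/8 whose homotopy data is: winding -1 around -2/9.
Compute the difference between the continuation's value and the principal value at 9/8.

The rational part is single-valued and drops out of the difference; each branch term changes only by its own monodromy.
(-11/3)*sqrt(1 - k/(-2/9)): winding -1 is odd, the square root flips sign, contributing -2*(-11/3)*sqrt(1 - (9/8)/(-2/9)) = -2*(-11/3)*sqrt(97/16) = (11/6)*sqrt(97).
Summing the contributions at k = 9/8 gives (11/6)*sqrt(97).

Continued minus principal equals (11/6)*sqrt(97).


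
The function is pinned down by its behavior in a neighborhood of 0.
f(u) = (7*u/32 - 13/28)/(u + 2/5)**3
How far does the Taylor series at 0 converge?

The radius of convergence is 2/5.

Denominator factor (u + 2/5)^3: pole of order 3 at -2/5, modulus 2/5.
The radius of convergence is the smallest modulus among the singular points: 2/5.


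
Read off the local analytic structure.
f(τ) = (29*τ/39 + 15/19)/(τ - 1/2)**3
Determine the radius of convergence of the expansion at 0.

Denominator factor (τ - 1/2)^3: pole of order 3 at 1/2, modulus 1/2.
The radius of convergence is the smallest modulus among the singular points: 1/2.

The radius of convergence is 1/2.


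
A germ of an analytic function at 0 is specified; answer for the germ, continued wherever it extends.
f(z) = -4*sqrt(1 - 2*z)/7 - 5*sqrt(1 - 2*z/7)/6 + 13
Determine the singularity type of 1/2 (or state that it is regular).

The term (-4/7)*sqrt(1 - z/(1/2)) has argument 1 - 1/2/(1/2) = 0 at 1/2: a square-root (algebraic, two-sheeted) branch point; the remaining terms are analytic or single-valued there.

The point is an algebraic (square-root) branch point.


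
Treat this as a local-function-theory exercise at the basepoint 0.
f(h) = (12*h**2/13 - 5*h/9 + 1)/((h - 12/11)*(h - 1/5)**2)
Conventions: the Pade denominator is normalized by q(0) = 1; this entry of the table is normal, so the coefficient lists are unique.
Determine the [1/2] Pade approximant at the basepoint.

Taylor coefficients needed (expand at 0): a_0 = -275/12, a_1 = -102575/432, a_2 = -123343825/67392, a_3 = -10022054075/808704.
Write the denominator as Q(h) = 1 + q1*h + q2*h^2. Requiring Q*f - P = O(h^4) with deg P <= 1 kills the coefficients of h^2..h^3 in Q*f:
  h^2: a_2 + q1*a_1 + q2*a_0 = 0, i.e. -123343825/67392 + (-102575/432)*q1 + (-275/12)*q2 = 0.
  h^3: a_3 + q1*a_2 + q2*a_1 = 0, i.e. -10022054075/808704 + (-123343825/67392)*q1 + (-102575/432)*q2 = 0.
Solving this linear system: q1 = -14491895/1389324, q2 = 509515319/18061212.
The numerator is Q*f truncated at degree 1: P0 = a_0 = -275/12; P1 = a_1 + q1*a_0 = 4999225/3125979.

The Pade approximant has numerator coefficients [-275/12, 4999225/3125979]; denominator coefficients [1, -14491895/1389324, 509515319/18061212].


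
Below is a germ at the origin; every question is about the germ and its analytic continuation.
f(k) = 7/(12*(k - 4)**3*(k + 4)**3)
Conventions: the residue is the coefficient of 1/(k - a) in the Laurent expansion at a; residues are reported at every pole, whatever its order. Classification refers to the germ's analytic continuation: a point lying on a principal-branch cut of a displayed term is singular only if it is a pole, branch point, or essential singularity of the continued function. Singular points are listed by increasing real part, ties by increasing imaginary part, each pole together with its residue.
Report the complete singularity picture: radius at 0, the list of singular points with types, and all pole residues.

Denominator factor (k - 4)^3: pole of order 3 at 4, modulus 4.
Denominator factor (k + 4)^3: pole of order 3 at -4, modulus 4.
The radius of convergence is the smallest modulus among the singular points: 4.
At the order-3 pole -4 set g(k) = (k - (-4))^3*f(k) = 7/(12*(k - 4)**3).
Order-3 pole: residue = g''(a)/2; g''(-4) = -7/32768, so the residue is -7/65536.
At the order-3 pole 4 set g(k) = (k - (4))^3*f(k) = 7/(12*(k + 4)**3).
Order-3 pole: residue = g''(a)/2; g''(4) = 7/32768, so the residue is 7/65536.
List the singular points by increasing real part (a conjugate pair: the negative imaginary part first).

Radius of convergence at 0: 4.
At -4: a pole of order 3; residue -7/65536.
At 4: a pole of order 3; residue 7/65536.


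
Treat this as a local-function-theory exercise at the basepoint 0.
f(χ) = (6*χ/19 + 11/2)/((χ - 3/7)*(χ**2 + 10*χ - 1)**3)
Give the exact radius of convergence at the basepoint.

Denominator factor (χ**2 + 10*χ - 1)^3: discriminant 104, real irrational roots -5 + sqrt(26) and -5 - sqrt(26); poles of order 3, moduli -5 + sqrt(26) and 5 + sqrt(26).
Denominator factor (χ - 3/7): pole of order 1 at 3/7, modulus 3/7.
The radius of convergence is the smallest modulus among the singular points: -5 + sqrt(26).

The radius of convergence is -5 + sqrt(26).


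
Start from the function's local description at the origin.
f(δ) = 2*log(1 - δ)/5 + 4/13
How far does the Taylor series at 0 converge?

The radius of convergence is 1.

Branch term (2/5)*log(1 - δ/(1)): its argument vanishes at δ = 1, a logarithmic branch point, modulus 1.
The radius of convergence is the smallest modulus among the singular points: 1.


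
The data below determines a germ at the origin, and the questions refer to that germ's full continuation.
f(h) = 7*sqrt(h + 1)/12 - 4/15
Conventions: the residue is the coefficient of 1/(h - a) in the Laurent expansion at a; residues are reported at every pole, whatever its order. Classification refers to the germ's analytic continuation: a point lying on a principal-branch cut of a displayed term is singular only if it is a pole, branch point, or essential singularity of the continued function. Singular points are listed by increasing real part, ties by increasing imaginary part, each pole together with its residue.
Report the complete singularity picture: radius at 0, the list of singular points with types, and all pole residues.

Radius of convergence at 0: 1.
At -1: an algebraic (square-root) branch point.

Branch term (7/12)*sqrt(1 - h/(-1)): its argument vanishes at h = -1, a square-root branch point, modulus 1.
The radius of convergence is the smallest modulus among the singular points: 1.


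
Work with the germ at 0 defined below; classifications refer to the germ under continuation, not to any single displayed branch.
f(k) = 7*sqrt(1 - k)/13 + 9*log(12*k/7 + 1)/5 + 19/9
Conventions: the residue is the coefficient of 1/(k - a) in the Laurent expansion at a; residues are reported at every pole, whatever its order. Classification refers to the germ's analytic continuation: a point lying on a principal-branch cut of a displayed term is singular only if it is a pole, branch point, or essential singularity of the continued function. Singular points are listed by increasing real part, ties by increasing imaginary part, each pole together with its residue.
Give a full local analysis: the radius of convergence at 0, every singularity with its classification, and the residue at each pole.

Branch term (7/13)*sqrt(1 - k/(1)): its argument vanishes at k = 1, a square-root branch point, modulus 1.
Branch term (9/5)*log(1 - k/(-7/12)): its argument vanishes at k = -7/12, a logarithmic branch point, modulus 7/12.
The radius of convergence is the smallest modulus among the singular points: 7/12.
List the singular points by increasing real part (a conjugate pair: the negative imaginary part first).

Radius of convergence at 0: 7/12.
At -7/12: a logarithmic branch point.
At 1: an algebraic (square-root) branch point.


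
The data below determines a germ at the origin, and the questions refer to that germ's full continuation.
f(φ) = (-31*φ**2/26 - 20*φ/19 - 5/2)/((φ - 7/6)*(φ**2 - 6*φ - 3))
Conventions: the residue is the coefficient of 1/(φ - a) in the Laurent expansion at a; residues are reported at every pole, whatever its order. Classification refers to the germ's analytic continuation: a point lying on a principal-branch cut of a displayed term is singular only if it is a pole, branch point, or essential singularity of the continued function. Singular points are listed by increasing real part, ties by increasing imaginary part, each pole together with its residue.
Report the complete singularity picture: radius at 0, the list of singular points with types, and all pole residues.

Denominator factor (φ**2 - 6*φ - 3): discriminant 48, real irrational roots 3 + (2)*sqrt(3) and 3 - (2)*sqrt(3); poles of order 1, moduli 3 + (2)*sqrt(3) and -3 + (2)*sqrt(3).
Denominator factor (φ - 7/6): pole of order 1 at 7/6, modulus 7/6.
The radius of convergence is the smallest modulus among the singular points: -3 + (2)*sqrt(3).
The factor φ**2 - 6*φ - 3 splits as (φ - a)(φ - a') with a = 3 - (2)*sqrt(3), a' = 3 + (2)*sqrt(3). At the order-1 pole a set g(φ) = (φ - a)*f(φ) = [(-31*φ**2/26 - 20*φ/19 - 5/2)/(φ - 7/6)] / (φ - a').
Simple pole: residue = g(a) at a = 3 - (2)*sqrt(3), which is -69585/76817 + (31271/76817)*sqrt(3).
At the order-1 pole 7/6 set g(φ) = (φ - (7/6))*f(φ) = (-31*φ**2/26 - 20*φ/19 - 5/2)/(φ**2 - 6*φ - 3).
Simple pole: residue = g(a) at a = 7/6, which is 95161/153634.
The factor φ**2 - 6*φ - 3 splits as (φ - a)(φ - a') with a = 3 + (2)*sqrt(3), a' = 3 - (2)*sqrt(3). At the order-1 pole a set g(φ) = (φ - a)*f(φ) = [(-31*φ**2/26 - 20*φ/19 - 5/2)/(φ - 7/6)] / (φ - a').
Simple pole: residue = g(a) at a = 3 + (2)*sqrt(3), which is -69585/76817 - (31271/76817)*sqrt(3).
List the singular points by increasing real part (a conjugate pair: the negative imaginary part first).

Radius of convergence at 0: -3 + (2)*sqrt(3).
At 3 - (2)*sqrt(3): a pole of order 1; residue -69585/76817 + (31271/76817)*sqrt(3).
At 7/6: a pole of order 1; residue 95161/153634.
At 3 + (2)*sqrt(3): a pole of order 1; residue -69585/76817 - (31271/76817)*sqrt(3).


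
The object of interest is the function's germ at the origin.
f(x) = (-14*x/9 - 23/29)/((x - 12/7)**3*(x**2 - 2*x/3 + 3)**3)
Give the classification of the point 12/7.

The denominator factor x - 12/7 vanishes at 12/7 and appears to the power 3; the numerator there equals -301/87, nonzero, and no other factor vanishes.
Hence a pole whose order is the multiplicity, 3.

The point is a pole of order 3.


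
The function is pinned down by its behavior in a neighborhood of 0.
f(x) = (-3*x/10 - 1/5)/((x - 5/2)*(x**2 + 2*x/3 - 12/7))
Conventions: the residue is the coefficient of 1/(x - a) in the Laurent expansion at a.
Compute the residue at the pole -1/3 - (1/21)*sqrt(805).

The factor x**2 + 2*x/3 - 12/7 splits as (x - a)(x - a') with a = -1/3 - (1/21)*sqrt(805), a' = -1/3 + (1/21)*sqrt(805). At the order-1 pole a set g(x) = (x - a)*f(x) = [(-3*x/10 - 1/5)/(x - 5/2)] / (x - a').
Simple pole: residue = g(a) at a = -1/3 - (1/21)*sqrt(805), which is 399/5210 - (1047/599150)*sqrt(805).

The residue is 399/5210 - (1047/599150)*sqrt(805).


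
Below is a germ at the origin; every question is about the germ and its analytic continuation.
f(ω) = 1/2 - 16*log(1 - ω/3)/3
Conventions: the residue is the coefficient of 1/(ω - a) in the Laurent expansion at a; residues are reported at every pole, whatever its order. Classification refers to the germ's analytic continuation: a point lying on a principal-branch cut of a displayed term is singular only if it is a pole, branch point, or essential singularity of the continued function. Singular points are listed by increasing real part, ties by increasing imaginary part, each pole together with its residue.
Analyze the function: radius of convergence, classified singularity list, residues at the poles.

Radius of convergence at 0: 3.
At 3: a logarithmic branch point.

Branch term (-16/3)*log(1 - ω/(3)): its argument vanishes at ω = 3, a logarithmic branch point, modulus 3.
The radius of convergence is the smallest modulus among the singular points: 3.


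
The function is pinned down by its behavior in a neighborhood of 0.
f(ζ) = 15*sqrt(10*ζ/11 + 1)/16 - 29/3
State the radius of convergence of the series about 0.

The radius of convergence is 11/10.

Branch term (15/16)*sqrt(1 - ζ/(-11/10)): its argument vanishes at ζ = -11/10, a square-root branch point, modulus 11/10.
The radius of convergence is the smallest modulus among the singular points: 11/10.


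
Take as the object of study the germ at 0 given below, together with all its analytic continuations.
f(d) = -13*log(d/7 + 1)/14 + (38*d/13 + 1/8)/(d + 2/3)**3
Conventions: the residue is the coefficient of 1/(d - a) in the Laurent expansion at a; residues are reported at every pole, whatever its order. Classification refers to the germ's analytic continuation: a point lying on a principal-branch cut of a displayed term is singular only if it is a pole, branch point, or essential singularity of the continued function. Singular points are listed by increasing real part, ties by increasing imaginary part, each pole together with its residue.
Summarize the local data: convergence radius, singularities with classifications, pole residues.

Radius of convergence at 0: 2/3.
At -7: a logarithmic branch point.
At -2/3: a pole of order 3; residue 0.

Denominator factor (d + 2/3)^3: pole of order 3 at -2/3, modulus 2/3.
Branch term (-13/14)*log(1 - d/(-7)): its argument vanishes at d = -7, a logarithmic branch point, modulus 7.
The radius of convergence is the smallest modulus among the singular points: 2/3.
The branch term is analytic at -2/3 and contributes nothing to the residue; only the rational part matters.
At the order-3 pole -2/3 set g(d) = (d - (-2/3))^3*(rational part) = 38*d/13 + 1/8.
Order-3 pole: residue = g''(a)/2; g''(-2/3) = 0, so the residue is 0.
List the singular points by increasing real part (a conjugate pair: the negative imaginary part first).


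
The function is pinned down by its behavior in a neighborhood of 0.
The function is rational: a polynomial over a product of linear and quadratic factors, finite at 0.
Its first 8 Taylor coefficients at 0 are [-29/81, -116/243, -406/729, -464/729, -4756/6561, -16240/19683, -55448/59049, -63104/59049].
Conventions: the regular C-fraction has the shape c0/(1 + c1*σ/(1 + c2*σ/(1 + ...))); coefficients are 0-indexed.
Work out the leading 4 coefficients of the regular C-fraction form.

Taylor coefficients (read off): a_0 = -29/81, a_1 = -116/243, a_2 = -406/729, a_3 = -464/729.
c0 = a_0 = -29/81. Peel one level at a time: if S = 1 + c*σ/S' with S'(0) = 1, then c is the σ-coefficient of S and S' = c*σ/(S - 1).
S_1 = c0/f = 1 + (-4/3)*σ + (2/9)*σ^2 + ...; c1 = -4/3.
S_2 = c1*σ/(S_1 - 1) = 1 + (1/6)*σ + (1/36)*σ^2 + ...; c2 = 1/6.
S_3 = c2*σ/(S_2 - 1) = 1 + (-1/6)*σ + ...; c3 = -1/6.

The regular C-fraction coefficients are [-29/81, -4/3, 1/6, -1/6].


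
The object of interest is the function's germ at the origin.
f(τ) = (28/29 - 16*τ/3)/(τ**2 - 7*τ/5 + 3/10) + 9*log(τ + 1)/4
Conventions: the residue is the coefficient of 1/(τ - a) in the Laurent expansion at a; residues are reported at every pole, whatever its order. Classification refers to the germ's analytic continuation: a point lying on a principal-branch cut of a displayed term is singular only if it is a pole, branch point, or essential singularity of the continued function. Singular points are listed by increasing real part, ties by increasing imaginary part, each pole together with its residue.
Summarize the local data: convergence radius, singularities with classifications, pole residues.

Radius of convergence at 0: 7/10 - (1/10)*sqrt(19).
At -1: a logarithmic branch point.
At 7/10 - (1/10)*sqrt(19): a pole of order 1; residue -8/3 + (1204/1653)*sqrt(19).
At 7/10 + (1/10)*sqrt(19): a pole of order 1; residue -8/3 - (1204/1653)*sqrt(19).

Denominator factor (τ**2 - 7*τ/5 + 3/10): discriminant 19/25, real irrational roots 7/10 + (1/10)*sqrt(19) and 7/10 - (1/10)*sqrt(19); poles of order 1, moduli 7/10 + (1/10)*sqrt(19) and 7/10 - (1/10)*sqrt(19).
Branch term (9/4)*log(1 - τ/(-1)): its argument vanishes at τ = -1, a logarithmic branch point, modulus 1.
The radius of convergence is the smallest modulus among the singular points: 7/10 - (1/10)*sqrt(19).
The branch term is analytic at 7/10 - (1/10)*sqrt(19) and contributes nothing to the residue; only the rational part matters.
The factor τ**2 - 7*τ/5 + 3/10 splits as (τ - a)(τ - a') with a = 7/10 - (1/10)*sqrt(19), a' = 7/10 + (1/10)*sqrt(19). At the order-1 pole a set g(τ) = (τ - a)*(rational part) = [28/29 - 16*τ/3] / (τ - a').
Simple pole: residue = g(a) at a = 7/10 - (1/10)*sqrt(19), which is -8/3 + (1204/1653)*sqrt(19).
The branch term is analytic at 7/10 + (1/10)*sqrt(19) and contributes nothing to the residue; only the rational part matters.
The factor τ**2 - 7*τ/5 + 3/10 splits as (τ - a)(τ - a') with a = 7/10 + (1/10)*sqrt(19), a' = 7/10 - (1/10)*sqrt(19). At the order-1 pole a set g(τ) = (τ - a)*(rational part) = [28/29 - 16*τ/3] / (τ - a').
Simple pole: residue = g(a) at a = 7/10 + (1/10)*sqrt(19), which is -8/3 - (1204/1653)*sqrt(19).
List the singular points by increasing real part (a conjugate pair: the negative imaginary part first).


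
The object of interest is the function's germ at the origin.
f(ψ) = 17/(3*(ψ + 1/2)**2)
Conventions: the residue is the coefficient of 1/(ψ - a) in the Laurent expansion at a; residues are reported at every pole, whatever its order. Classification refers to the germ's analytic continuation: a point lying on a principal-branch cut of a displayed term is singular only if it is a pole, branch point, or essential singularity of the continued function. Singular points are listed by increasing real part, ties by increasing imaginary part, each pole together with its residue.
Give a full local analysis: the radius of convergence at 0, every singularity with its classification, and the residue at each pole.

Denominator factor (ψ + 1/2)^2: pole of order 2 at -1/2, modulus 1/2.
The radius of convergence is the smallest modulus among the singular points: 1/2.
At the order-2 pole -1/2 set g(ψ) = (ψ - (-1/2))^2*f(ψ) = 17/3.
Order-2 pole: residue = g'(a); g'(-1/2) = 0, so the residue is 0.

Radius of convergence at 0: 1/2.
At -1/2: a pole of order 2; residue 0.


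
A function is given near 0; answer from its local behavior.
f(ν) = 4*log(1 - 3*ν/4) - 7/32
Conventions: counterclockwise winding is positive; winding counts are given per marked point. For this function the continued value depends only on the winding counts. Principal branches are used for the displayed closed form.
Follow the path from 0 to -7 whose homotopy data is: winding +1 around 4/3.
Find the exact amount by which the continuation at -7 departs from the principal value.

Continued minus principal equals (8)*pi*i.

The rational part is single-valued and drops out of the difference; each branch term changes only by its own monodromy.
(4)*log(1 - ν/(4/3)): each positive loop around 4/3 adds 2*pi*i to the log, so winding +1 contributes (4)*(1)*2*pi*i = (8)*pi*i.
Summing the contributions at ν = -7 gives (8)*pi*i.


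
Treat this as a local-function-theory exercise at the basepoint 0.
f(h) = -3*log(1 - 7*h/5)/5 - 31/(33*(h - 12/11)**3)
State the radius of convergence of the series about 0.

The radius of convergence is 5/7.

Denominator factor (h - 12/11)^3: pole of order 3 at 12/11, modulus 12/11.
Branch term (-3/5)*log(1 - h/(5/7)): its argument vanishes at h = 5/7, a logarithmic branch point, modulus 5/7.
The radius of convergence is the smallest modulus among the singular points: 5/7.


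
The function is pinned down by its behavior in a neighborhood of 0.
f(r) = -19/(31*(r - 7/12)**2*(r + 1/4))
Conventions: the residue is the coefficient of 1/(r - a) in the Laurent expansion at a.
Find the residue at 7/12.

The residue is 684/775.

At the order-2 pole 7/12 set g(r) = (r - (7/12))^2*f(r) = -19/(31*(r + 1/4)).
Order-2 pole: residue = g'(a); g'(7/12) = 684/775, so the residue is 684/775.


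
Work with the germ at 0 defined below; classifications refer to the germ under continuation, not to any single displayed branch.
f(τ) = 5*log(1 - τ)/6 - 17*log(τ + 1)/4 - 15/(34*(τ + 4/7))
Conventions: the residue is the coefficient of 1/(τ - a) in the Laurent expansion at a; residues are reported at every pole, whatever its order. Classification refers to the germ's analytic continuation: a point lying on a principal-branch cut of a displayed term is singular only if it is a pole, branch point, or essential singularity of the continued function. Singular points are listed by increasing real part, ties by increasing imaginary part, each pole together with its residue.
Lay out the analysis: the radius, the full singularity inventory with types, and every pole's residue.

Denominator factor (τ + 4/7): pole of order 1 at -4/7, modulus 4/7.
Branch term (-17/4)*log(1 - τ/(-1)): its argument vanishes at τ = -1, a logarithmic branch point, modulus 1.
Branch term (5/6)*log(1 - τ/(1)): its argument vanishes at τ = 1, a logarithmic branch point, modulus 1.
The radius of convergence is the smallest modulus among the singular points: 4/7.
The branch terms are analytic at -4/7 and contribute nothing to the residue; only the rational part matters.
At the order-1 pole -4/7 set g(τ) = (τ - (-4/7))*(rational part) = -15/34.
Simple pole: residue = g(a) at a = -4/7, which is -15/34.
List the singular points by increasing real part (a conjugate pair: the negative imaginary part first).

Radius of convergence at 0: 4/7.
At -1: a logarithmic branch point.
At -4/7: a pole of order 1; residue -15/34.
At 1: a logarithmic branch point.
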